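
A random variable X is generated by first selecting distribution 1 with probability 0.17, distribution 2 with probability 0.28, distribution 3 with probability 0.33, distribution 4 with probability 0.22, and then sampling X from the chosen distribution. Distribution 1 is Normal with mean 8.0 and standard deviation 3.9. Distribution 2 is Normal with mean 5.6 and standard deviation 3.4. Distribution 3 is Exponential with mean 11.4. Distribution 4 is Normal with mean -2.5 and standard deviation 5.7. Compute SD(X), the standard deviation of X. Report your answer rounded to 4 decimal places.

9.0598

Per component, 1: μ=8, E[X²]=79.21; 2: μ=5.6, E[X²]=42.92; 3: μ=11.4, E[X²]=259.92; 4: μ=-2.5, E[X²]=38.74.
E[X] = 0.17·8 + 0.28·5.6 + 0.33·11.4 + 0.22·-2.5 = 6.14.
E[X²] = 0.17·79.21 + 0.28·42.92 + 0.33·259.92 + 0.22·38.74 = 119.78.
Var(X) = E[X²] − (E[X])² = 119.78 − 37.6996 = 82.0801.
SD(X) = √82.0801 = 9.05981.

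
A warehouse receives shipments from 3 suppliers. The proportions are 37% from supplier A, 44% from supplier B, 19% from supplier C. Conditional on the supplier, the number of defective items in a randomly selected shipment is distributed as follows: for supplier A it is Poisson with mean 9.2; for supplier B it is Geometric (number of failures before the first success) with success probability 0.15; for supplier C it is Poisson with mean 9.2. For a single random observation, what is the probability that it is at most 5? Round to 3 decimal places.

Conditional on each supplier, P(X ≤ 5): A: 0.104074; B: 0.62285; C: 0.104074.
By total probability, P(X ≤ 5) = 0.37·0.104074 + 0.44·0.62285 + 0.19·0.104074 = 0.332336.

0.332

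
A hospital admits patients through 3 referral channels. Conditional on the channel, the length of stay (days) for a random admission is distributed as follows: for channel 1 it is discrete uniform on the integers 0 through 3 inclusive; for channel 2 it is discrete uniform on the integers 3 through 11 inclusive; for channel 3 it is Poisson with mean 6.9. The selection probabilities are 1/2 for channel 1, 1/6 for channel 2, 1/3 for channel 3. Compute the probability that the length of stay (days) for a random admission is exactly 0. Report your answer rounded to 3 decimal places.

0.125

Conditional on each channel, P(X = 0): 1: 0.25; 2: 0; 3: 0.00100779.
By total probability, P(X = 0) = 0.5·0.25 + 0.166667·0 + 0.333333·0.00100779 = 0.125336.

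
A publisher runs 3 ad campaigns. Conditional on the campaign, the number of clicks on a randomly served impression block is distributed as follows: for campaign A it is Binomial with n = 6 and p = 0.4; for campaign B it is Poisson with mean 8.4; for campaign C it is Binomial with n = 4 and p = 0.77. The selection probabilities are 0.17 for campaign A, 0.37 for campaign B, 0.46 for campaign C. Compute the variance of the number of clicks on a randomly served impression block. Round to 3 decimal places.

10.796

Per component, A: μ=2.4, E[X²]=7.2; B: μ=8.4, E[X²]=78.96; C: μ=3.08, E[X²]=10.1948.
E[X] = 0.17·2.4 + 0.37·8.4 + 0.46·3.08 = 4.9328.
E[X²] = 0.17·7.2 + 0.37·78.96 + 0.46·10.1948 = 35.1288.
Var(X) = E[X²] − (E[X])² = 35.1288 − 24.3325 = 10.7963.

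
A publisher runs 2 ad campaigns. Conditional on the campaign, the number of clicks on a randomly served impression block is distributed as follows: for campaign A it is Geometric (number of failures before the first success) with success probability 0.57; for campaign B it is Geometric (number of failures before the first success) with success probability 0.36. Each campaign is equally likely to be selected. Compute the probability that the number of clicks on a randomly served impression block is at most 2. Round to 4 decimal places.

Conditional on each campaign, P(X ≤ 2): A: 0.920493; B: 0.737856.
By total probability, P(X ≤ 2) = 0.5·0.920493 + 0.5·0.737856 = 0.829174.

0.8292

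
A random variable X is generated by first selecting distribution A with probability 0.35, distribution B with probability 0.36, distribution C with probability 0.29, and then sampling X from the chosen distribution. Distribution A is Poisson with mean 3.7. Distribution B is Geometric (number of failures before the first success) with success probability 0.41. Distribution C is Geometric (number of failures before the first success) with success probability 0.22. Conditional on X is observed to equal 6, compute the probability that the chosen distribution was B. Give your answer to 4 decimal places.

0.1211

Likelihoods P(X=6 | ·): A: 0.0881025; B: 0.017294; C: 0.0495439.
Posterior ∝ prior × likelihood. Numerator for B: 0.36·0.017294 = 0.00622585.
Normalizing constant: 0.35·0.0881025 + 0.36·0.017294 + 0.29·0.0495439 = 0.0514295.
P(B | observation) = 0.00622585 / 0.0514295 = 0.121056.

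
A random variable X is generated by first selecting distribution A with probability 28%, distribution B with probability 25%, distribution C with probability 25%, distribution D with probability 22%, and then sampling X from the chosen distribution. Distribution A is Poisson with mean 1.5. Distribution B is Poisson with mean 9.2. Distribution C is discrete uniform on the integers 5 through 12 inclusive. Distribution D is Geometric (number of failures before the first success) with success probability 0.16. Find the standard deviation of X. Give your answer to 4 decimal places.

4.6008

Per component, A: μ=1.5, E[X²]=3.75; B: μ=9.2, E[X²]=93.84; C: μ=8.5, E[X²]=77.5; D: μ=5.25, E[X²]=60.375.
E[X] = 0.28·1.5 + 0.25·9.2 + 0.25·8.5 + 0.22·5.25 = 6.
E[X²] = 0.28·3.75 + 0.25·93.84 + 0.25·77.5 + 0.22·60.375 = 57.1675.
Var(X) = E[X²] − (E[X])² = 57.1675 − 36 = 21.1675.
SD(X) = √21.1675 = 4.60082.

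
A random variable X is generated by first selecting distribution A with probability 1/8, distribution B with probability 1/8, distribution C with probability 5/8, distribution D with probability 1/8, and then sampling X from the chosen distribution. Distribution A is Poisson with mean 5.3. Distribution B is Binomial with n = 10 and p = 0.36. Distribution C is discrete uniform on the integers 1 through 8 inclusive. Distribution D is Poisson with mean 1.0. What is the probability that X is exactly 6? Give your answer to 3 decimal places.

Conditional on each component, P(X = 6): A: 0.15366; B: 0.0766927; C: 0.125; D: 0.000510944.
By total probability, P(X = 6) = 0.125·0.15366 + 0.125·0.0766927 + 0.625·0.125 + 0.125·0.000510944 = 0.106983.

0.107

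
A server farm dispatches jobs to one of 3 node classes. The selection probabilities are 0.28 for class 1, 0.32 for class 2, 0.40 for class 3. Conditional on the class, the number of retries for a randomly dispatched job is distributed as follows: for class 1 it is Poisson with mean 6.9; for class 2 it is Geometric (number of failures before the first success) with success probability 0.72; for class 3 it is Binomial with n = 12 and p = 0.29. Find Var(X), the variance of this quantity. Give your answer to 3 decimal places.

9.425

Per component, 1: μ=6.9, E[X²]=54.51; 2: μ=0.388889, E[X²]=0.691358; 3: μ=3.48, E[X²]=14.5812.
E[X] = 0.28·6.9 + 0.32·0.388889 + 0.4·3.48 = 3.44844.
E[X²] = 0.28·54.51 + 0.32·0.691358 + 0.4·14.5812 = 21.3165.
Var(X) = E[X²] − (E[X])² = 21.3165 − 11.8918 = 9.42475.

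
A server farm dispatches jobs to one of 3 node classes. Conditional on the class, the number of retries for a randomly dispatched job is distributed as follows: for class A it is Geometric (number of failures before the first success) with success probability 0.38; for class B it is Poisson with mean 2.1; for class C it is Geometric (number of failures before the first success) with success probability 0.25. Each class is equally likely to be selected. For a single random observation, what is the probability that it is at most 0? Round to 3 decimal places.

0.251

Conditional on each class, P(X ≤ 0): A: 0.38; B: 0.122456; C: 0.25.
By total probability, P(X ≤ 0) = 0.333333·0.38 + 0.333333·0.122456 + 0.333333·0.25 = 0.250819.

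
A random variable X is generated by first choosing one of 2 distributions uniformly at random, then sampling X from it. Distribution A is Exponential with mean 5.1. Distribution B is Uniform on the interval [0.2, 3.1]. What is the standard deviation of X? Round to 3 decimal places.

4.041

Per component, A: μ=5.1, E[X²]=52.02; B: μ=1.65, E[X²]=3.42333.
E[X] = 0.5·5.1 + 0.5·1.65 = 3.375.
E[X²] = 0.5·52.02 + 0.5·3.42333 = 27.7217.
Var(X) = E[X²] − (E[X])² = 27.7217 − 11.3906 = 16.331.
SD(X) = √16.331 = 4.04117.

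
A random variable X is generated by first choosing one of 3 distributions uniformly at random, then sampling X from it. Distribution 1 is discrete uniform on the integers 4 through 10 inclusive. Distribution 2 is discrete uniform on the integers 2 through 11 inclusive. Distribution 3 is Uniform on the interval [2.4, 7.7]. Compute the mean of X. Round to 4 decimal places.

Component means — 1: 7; 2: 6.5; 3: 5.05.
E[X] = 0.333333·7 + 0.333333·6.5 + 0.333333·5.05 = 6.18333.

6.1833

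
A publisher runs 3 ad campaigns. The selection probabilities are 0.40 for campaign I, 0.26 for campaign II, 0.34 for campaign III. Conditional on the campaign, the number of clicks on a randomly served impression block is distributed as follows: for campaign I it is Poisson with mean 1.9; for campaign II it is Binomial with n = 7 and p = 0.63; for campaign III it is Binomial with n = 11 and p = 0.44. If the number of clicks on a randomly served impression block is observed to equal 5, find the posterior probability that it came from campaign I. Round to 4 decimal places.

0.0742

Likelihoods P(X=5 | ·): I: 0.0308622; II: 0.285316; III: 0.234981.
Posterior ∝ prior × likelihood. Numerator for I: 0.4·0.0308622 = 0.0123449.
Normalizing constant: 0.4·0.0308622 + 0.26·0.285316 + 0.34·0.234981 = 0.166421.
P(I | observation) = 0.0123449 / 0.166421 = 0.0741788.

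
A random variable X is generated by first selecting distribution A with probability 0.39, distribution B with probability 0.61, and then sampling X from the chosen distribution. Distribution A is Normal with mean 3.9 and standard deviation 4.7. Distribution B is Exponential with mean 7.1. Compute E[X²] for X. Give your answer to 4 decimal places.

For each component E[X²] = Var + (mean)², giving A: 37.3; B: 100.82.
Overall E[X²] = 0.39·37.3 + 0.61·100.82 = 76.0472.

76.0472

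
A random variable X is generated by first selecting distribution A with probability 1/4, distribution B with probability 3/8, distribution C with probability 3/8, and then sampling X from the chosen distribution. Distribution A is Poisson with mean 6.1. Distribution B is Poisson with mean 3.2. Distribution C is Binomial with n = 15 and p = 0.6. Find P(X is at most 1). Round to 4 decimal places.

0.0682

Conditional on each component, P(X ≤ 1): A: 0.0159244; B: 0.171201; C: 2.52329e-05.
By total probability, P(X ≤ 1) = 0.25·0.0159244 + 0.375·0.171201 + 0.375·2.52329e-05 = 0.068191.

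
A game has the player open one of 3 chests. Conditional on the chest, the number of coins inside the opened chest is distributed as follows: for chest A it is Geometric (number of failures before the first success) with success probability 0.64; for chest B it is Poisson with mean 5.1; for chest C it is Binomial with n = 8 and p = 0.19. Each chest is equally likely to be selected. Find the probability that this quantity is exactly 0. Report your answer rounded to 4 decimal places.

Conditional on each chest, P(X = 0): A: 0.64; B: 0.00609675; C: 0.185302.
By total probability, P(X = 0) = 0.333333·0.64 + 0.333333·0.00609675 + 0.333333·0.185302 = 0.277133.

0.2771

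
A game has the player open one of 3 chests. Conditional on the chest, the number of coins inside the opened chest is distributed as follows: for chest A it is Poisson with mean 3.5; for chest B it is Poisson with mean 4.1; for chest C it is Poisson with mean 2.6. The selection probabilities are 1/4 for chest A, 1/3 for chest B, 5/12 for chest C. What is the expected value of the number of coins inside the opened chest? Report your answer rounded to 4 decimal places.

Component means — A: 3.5; B: 4.1; C: 2.6.
E[X] = 0.25·3.5 + 0.333333·4.1 + 0.416667·2.6 = 3.325.

3.3250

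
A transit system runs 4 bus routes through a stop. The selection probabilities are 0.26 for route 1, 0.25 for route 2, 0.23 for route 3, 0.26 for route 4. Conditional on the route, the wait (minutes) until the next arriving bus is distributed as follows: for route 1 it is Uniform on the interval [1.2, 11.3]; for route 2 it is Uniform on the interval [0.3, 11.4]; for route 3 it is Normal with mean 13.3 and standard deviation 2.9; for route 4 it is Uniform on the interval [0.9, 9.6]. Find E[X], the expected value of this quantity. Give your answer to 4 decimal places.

7.5115

Component means — 1: 6.25; 2: 5.85; 3: 13.3; 4: 5.25.
E[X] = 0.26·6.25 + 0.25·5.85 + 0.23·13.3 + 0.26·5.25 = 7.5115.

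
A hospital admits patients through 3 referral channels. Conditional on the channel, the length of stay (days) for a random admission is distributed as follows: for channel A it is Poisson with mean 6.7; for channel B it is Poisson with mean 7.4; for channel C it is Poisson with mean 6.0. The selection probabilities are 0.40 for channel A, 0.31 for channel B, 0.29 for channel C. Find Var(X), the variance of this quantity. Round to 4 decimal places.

7.0078

Per component, A: μ=6.7, E[X²]=51.59; B: μ=7.4, E[X²]=62.16; C: μ=6, E[X²]=42.
E[X] = 0.4·6.7 + 0.31·7.4 + 0.29·6 = 6.714.
E[X²] = 0.4·51.59 + 0.31·62.16 + 0.29·42 = 52.0856.
Var(X) = E[X²] − (E[X])² = 52.0856 − 45.0778 = 7.0078.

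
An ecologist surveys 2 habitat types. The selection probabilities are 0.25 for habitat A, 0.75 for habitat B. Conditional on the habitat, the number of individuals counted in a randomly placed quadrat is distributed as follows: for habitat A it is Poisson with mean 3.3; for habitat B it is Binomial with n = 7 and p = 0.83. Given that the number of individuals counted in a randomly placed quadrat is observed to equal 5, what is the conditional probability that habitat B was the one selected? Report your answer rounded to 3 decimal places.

0.856

Likelihoods P(X=5 | ·): A: 0.120286; B: 0.23906.
Posterior ∝ prior × likelihood. Numerator for B: 0.75·0.23906 = 0.179295.
Normalizing constant: 0.25·0.120286 + 0.75·0.23906 = 0.209367.
P(B | observation) = 0.179295 / 0.209367 = 0.856369.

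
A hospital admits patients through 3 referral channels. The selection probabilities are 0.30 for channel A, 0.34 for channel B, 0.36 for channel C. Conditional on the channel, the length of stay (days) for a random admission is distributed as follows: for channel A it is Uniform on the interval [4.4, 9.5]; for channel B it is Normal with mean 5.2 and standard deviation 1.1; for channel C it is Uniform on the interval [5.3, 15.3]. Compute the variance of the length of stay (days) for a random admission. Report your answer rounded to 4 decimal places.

8.7697

Per component, A: μ=6.95, E[X²]=50.47; B: μ=5.2, E[X²]=28.25; C: μ=10.3, E[X²]=114.423.
E[X] = 0.3·6.95 + 0.34·5.2 + 0.36·10.3 = 7.561.
E[X²] = 0.3·50.47 + 0.34·28.25 + 0.36·114.423 = 65.9384.
Var(X) = E[X²] − (E[X])² = 65.9384 − 57.1687 = 8.76968.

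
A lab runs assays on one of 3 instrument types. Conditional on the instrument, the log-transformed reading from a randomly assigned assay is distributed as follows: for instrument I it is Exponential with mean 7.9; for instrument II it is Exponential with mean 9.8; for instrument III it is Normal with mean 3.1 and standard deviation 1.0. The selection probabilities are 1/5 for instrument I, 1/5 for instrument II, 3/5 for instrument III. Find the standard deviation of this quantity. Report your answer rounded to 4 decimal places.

6.3707

Per component, I: μ=7.9, E[X²]=124.82; II: μ=9.8, E[X²]=192.08; III: μ=3.1, E[X²]=10.61.
E[X] = 0.2·7.9 + 0.2·9.8 + 0.6·3.1 = 5.4.
E[X²] = 0.2·124.82 + 0.2·192.08 + 0.6·10.61 = 69.746.
Var(X) = E[X²] − (E[X])² = 69.746 − 29.16 = 40.586.
SD(X) = √40.586 = 6.37071.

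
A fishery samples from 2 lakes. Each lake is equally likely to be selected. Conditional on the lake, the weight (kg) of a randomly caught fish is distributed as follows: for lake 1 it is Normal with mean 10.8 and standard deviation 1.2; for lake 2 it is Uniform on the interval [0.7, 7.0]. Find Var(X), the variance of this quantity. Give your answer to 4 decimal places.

14.4494

Per component, 1: μ=10.8, E[X²]=118.08; 2: μ=3.85, E[X²]=18.13.
E[X] = 0.5·10.8 + 0.5·3.85 = 7.325.
E[X²] = 0.5·118.08 + 0.5·18.13 = 68.105.
Var(X) = E[X²] − (E[X])² = 68.105 − 53.6556 = 14.4494.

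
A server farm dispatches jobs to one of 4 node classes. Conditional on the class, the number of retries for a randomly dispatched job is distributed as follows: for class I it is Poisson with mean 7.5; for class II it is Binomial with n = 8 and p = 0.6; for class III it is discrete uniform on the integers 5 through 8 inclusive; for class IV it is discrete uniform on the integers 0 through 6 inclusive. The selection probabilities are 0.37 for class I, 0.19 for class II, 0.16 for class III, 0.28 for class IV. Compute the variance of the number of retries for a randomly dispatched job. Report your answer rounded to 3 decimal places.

Per component, I: μ=7.5, E[X²]=63.75; II: μ=4.8, E[X²]=24.96; III: μ=6.5, E[X²]=43.5; IV: μ=3, E[X²]=13.
E[X] = 0.37·7.5 + 0.19·4.8 + 0.16·6.5 + 0.28·3 = 5.567.
E[X²] = 0.37·63.75 + 0.19·24.96 + 0.16·43.5 + 0.28·13 = 38.9299.
Var(X) = E[X²] − (E[X])² = 38.9299 − 30.9915 = 7.93841.

7.938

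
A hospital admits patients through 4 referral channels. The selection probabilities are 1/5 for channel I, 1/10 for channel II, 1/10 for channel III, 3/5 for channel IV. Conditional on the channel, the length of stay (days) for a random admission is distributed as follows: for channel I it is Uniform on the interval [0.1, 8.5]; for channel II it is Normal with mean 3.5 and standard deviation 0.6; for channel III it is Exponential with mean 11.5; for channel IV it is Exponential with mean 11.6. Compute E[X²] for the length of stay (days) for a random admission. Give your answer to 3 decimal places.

194.057

For each component E[X²] = Var + (mean)², giving I: 24.37; II: 12.61; III: 264.5; IV: 269.12.
Overall E[X²] = 0.2·24.37 + 0.1·12.61 + 0.1·264.5 + 0.6·269.12 = 194.057.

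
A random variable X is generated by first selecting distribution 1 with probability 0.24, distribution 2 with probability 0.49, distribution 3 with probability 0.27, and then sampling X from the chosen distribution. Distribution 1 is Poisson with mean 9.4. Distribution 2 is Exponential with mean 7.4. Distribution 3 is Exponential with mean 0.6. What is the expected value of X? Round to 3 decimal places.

Component means — 1: 9.4; 2: 7.4; 3: 0.6.
E[X] = 0.24·9.4 + 0.49·7.4 + 0.27·0.6 = 6.044.

6.044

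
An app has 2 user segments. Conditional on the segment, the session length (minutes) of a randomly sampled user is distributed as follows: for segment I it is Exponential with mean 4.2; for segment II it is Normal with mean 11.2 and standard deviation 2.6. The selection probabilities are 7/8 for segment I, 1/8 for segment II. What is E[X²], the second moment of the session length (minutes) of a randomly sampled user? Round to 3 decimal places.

47.395

For each component E[X²] = Var + (mean)², giving I: 35.28; II: 132.2.
Overall E[X²] = 0.875·35.28 + 0.125·132.2 = 47.395.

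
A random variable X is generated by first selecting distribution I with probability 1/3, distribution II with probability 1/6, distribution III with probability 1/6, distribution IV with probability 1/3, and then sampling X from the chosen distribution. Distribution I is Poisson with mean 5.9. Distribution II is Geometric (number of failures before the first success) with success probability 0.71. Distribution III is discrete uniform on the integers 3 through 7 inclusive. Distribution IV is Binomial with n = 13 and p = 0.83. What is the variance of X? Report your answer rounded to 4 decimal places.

Per component, I: μ=5.9, E[X²]=40.71; II: μ=0.408451, E[X²]=0.742115; III: μ=5, E[X²]=27; IV: μ=10.79, E[X²]=118.258.
E[X] = 0.333333·5.9 + 0.166667·0.408451 + 0.166667·5 + 0.333333·10.79 = 6.46474.
E[X²] = 0.333333·40.71 + 0.166667·0.742115 + 0.166667·27 + 0.333333·118.258 = 57.6132.
Var(X) = E[X²] − (E[X])² = 57.6132 − 41.7929 = 15.8203.

15.8203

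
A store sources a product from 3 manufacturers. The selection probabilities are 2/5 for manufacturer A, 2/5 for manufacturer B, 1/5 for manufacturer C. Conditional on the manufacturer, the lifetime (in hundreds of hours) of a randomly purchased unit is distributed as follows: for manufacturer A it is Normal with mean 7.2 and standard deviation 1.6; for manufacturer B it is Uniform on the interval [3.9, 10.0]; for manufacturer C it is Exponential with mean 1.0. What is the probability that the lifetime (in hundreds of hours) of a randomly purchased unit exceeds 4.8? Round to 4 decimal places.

Conditional on each manufacturer, P(X > 4.8): A: 0.933193; B: 0.852459; C: 0.00822975.
By total probability, P(X > 4.8) = 0.4·0.933193 + 0.4·0.852459 + 0.2·0.00822975 = 0.715907.

0.7159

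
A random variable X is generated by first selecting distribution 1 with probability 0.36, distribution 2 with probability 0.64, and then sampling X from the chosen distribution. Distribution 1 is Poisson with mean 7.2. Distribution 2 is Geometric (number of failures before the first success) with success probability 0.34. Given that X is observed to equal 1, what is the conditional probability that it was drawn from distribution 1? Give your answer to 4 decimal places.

0.0133

Likelihoods P(X=1 | ·): 1: 0.00537542; 2: 0.2244.
Posterior ∝ prior × likelihood. Numerator for 1: 0.36·0.00537542 = 0.00193515.
Normalizing constant: 0.36·0.00537542 + 0.64·0.2244 = 0.145551.
P(1 | observation) = 0.00193515 / 0.145551 = 0.0132953.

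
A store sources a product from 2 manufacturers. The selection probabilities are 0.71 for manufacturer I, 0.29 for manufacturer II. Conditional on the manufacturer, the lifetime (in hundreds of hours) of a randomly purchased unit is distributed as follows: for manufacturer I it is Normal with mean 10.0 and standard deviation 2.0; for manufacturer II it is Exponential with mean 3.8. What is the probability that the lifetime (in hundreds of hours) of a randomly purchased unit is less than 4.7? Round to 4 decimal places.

Conditional on each manufacturer, P(X < 4.7): I: 0.00402459; II: 0.7097.
By total probability, P(X < 4.7) = 0.71·0.00402459 + 0.29·0.7097 = 0.208671.

0.2087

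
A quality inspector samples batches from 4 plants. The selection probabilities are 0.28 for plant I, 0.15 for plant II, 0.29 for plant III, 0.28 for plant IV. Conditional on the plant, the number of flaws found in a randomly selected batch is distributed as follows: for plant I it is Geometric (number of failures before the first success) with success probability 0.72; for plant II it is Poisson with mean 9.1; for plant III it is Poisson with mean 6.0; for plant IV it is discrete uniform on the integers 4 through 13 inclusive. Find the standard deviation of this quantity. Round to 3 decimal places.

Per component, I: μ=0.388889, E[X²]=0.691358; II: μ=9.1, E[X²]=91.91; III: μ=6, E[X²]=42; IV: μ=8.5, E[X²]=80.5.
E[X] = 0.28·0.388889 + 0.15·9.1 + 0.29·6 + 0.28·8.5 = 5.59389.
E[X²] = 0.28·0.691358 + 0.15·91.91 + 0.29·42 + 0.28·80.5 = 48.7001.
Var(X) = E[X²] − (E[X])² = 48.7001 − 31.2916 = 17.4085.
SD(X) = √17.4085 = 4.17235.

4.172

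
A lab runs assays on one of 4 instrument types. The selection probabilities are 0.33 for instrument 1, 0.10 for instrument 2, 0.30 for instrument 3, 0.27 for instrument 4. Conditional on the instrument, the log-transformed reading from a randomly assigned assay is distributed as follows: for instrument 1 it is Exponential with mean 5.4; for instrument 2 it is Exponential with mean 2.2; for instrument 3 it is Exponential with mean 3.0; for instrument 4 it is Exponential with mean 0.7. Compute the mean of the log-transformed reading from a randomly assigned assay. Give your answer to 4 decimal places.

3.0910

Component means — 1: 5.4; 2: 2.2; 3: 3; 4: 0.7.
E[X] = 0.33·5.4 + 0.1·2.2 + 0.3·3 + 0.27·0.7 = 3.091.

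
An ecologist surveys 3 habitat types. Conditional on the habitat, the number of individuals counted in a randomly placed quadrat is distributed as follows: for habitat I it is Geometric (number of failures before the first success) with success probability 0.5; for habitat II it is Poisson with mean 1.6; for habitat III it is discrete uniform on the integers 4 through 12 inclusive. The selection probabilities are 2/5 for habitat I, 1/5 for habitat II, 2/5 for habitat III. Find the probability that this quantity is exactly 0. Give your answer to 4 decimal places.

0.2404

Conditional on each habitat, P(X = 0): I: 0.5; II: 0.201897; III: 0.
By total probability, P(X = 0) = 0.4·0.5 + 0.2·0.201897 + 0.4·0 = 0.240379.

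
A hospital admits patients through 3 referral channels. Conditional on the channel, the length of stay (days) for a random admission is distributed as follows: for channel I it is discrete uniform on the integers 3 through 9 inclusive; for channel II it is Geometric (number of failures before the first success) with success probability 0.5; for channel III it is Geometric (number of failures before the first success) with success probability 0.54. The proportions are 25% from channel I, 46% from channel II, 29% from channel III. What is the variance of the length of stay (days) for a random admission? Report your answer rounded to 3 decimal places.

Per component, I: μ=6, E[X²]=40; II: μ=1, E[X²]=3; III: μ=0.851852, E[X²]=2.30316.
E[X] = 0.25·6 + 0.46·1 + 0.29·0.851852 = 2.20704.
E[X²] = 0.25·40 + 0.46·3 + 0.29·2.30316 = 12.0479.
Var(X) = E[X²] − (E[X])² = 12.0479 − 4.87101 = 7.1769.

7.177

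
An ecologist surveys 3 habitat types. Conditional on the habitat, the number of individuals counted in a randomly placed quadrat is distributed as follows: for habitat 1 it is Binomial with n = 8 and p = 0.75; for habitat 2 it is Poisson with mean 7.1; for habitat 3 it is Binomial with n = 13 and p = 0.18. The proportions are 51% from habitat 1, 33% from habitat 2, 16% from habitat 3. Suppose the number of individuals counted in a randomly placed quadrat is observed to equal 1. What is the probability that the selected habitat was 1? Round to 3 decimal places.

0.005

Likelihoods P(X=1 | ·): 1: 0.000366211; 2: 0.00585824; 3: 0.216263.
Posterior ∝ prior × likelihood. Numerator for 1: 0.51·0.000366211 = 0.000186768.
Normalizing constant: 0.51·0.000366211 + 0.33·0.00585824 + 0.16·0.216263 = 0.0367221.
P(1 | observation) = 0.000186768 / 0.0367221 = 0.00508598.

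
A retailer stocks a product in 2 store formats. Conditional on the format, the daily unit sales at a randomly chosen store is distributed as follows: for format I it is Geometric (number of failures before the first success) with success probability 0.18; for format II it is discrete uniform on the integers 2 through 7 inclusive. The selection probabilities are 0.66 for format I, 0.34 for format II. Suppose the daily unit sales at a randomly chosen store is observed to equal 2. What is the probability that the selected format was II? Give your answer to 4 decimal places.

Likelihoods P(X=2 | ·): I: 0.121032; II: 0.166667.
Posterior ∝ prior × likelihood. Numerator for II: 0.34·0.166667 = 0.0566667.
Normalizing constant: 0.66·0.121032 + 0.34·0.166667 = 0.136548.
P(II | observation) = 0.0566667 / 0.136548 = 0.414995.

0.4150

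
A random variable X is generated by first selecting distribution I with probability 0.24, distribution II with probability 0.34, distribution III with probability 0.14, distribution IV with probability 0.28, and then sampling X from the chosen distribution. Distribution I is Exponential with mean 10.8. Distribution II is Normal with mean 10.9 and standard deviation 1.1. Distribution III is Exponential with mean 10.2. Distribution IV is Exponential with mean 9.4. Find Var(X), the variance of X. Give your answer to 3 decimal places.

68.119

Per component, I: μ=10.8, E[X²]=233.28; II: μ=10.9, E[X²]=120.02; III: μ=10.2, E[X²]=208.08; IV: μ=9.4, E[X²]=176.72.
E[X] = 0.24·10.8 + 0.34·10.9 + 0.14·10.2 + 0.28·9.4 = 10.358.
E[X²] = 0.24·233.28 + 0.34·120.02 + 0.14·208.08 + 0.28·176.72 = 175.407.
Var(X) = E[X²] − (E[X])² = 175.407 − 107.288 = 68.1186.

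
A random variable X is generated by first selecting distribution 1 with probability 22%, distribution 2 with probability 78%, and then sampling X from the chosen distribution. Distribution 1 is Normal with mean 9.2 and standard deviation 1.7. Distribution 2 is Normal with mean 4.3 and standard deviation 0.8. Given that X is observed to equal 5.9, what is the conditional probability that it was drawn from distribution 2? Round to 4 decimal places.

Likelihoods f(5.9 | ·): 1: 0.0356627; 2: 0.0674887.
Posterior ∝ prior × likelihood. Numerator for 2: 0.78·0.0674887 = 0.0526412.
Normalizing constant: 0.22·0.0356627 + 0.78·0.0674887 = 0.060487.
P(2 | observation) = 0.0526412 / 0.060487 = 0.87029.

0.8703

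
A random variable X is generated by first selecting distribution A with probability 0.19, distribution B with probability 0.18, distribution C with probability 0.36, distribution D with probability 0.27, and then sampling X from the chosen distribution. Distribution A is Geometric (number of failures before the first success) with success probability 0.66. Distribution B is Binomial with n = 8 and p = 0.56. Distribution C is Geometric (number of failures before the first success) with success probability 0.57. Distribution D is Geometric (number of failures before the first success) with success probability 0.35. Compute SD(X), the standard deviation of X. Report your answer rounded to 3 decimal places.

Per component, A: μ=0.515152, E[X²]=1.04591; B: μ=4.48, E[X²]=22.0416; C: μ=0.754386, E[X²]=1.89258; D: μ=1.85714, E[X²]=8.7551.
E[X] = 0.19·0.515152 + 0.18·4.48 + 0.36·0.754386 + 0.27·1.85714 = 1.67729.
E[X²] = 0.19·1.04591 + 0.18·22.0416 + 0.36·1.89258 + 0.27·8.7551 = 7.21142.
Var(X) = E[X²] − (E[X])² = 7.21142 − 2.81329 = 4.39813.
SD(X) = √4.39813 = 2.09717.

2.097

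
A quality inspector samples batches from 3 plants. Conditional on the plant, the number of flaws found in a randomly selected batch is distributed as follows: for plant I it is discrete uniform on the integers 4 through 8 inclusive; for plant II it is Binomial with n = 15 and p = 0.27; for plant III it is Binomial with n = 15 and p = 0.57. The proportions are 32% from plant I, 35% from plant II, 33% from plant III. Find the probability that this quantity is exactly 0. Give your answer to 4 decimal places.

Conditional on each plant, P(X = 0): I: 0; II: 0.00890929; III: 3.17707e-06.
By total probability, P(X = 0) = 0.32·0 + 0.35·0.00890929 + 0.33·3.17707e-06 = 0.0031193.

0.0031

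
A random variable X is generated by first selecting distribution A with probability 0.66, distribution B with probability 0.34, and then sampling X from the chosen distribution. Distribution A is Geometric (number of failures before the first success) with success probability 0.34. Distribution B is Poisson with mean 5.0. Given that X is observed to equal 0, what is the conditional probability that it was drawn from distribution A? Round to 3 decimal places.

0.990

Likelihoods P(X=0 | ·): A: 0.34; B: 0.00673795.
Posterior ∝ prior × likelihood. Numerator for A: 0.66·0.34 = 0.2244.
Normalizing constant: 0.66·0.34 + 0.34·0.00673795 = 0.226691.
P(A | observation) = 0.2244 / 0.226691 = 0.989894.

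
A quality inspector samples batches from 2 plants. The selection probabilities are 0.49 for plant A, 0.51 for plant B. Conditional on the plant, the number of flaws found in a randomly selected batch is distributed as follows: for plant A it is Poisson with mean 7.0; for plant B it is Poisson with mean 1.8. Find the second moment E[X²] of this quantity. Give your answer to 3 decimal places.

For each component E[X²] = Var + (mean)², giving A: 56; B: 5.04.
Overall E[X²] = 0.49·56 + 0.51·5.04 = 30.0104.

30.010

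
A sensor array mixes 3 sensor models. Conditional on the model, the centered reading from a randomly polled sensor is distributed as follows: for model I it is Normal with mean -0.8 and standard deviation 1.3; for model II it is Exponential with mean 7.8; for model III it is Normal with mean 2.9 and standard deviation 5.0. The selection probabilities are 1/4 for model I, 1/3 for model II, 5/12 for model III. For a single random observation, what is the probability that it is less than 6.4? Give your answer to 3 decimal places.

Conditional on each model, P(X < 6.4): I: 1; II: 0.559794; III: 0.758036.
By total probability, P(X < 6.4) = 0.25·1 + 0.333333·0.559794 + 0.416667·0.758036 = 0.752447.

0.752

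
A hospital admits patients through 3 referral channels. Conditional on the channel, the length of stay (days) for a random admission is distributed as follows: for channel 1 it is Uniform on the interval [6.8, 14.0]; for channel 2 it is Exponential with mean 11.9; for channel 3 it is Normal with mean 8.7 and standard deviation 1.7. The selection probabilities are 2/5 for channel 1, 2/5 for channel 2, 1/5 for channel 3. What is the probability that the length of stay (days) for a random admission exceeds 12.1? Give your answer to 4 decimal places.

Conditional on each channel, P(X > 12.1): 1: 0.263889; 2: 0.361748; 3: 0.0227501.
By total probability, P(X > 12.1) = 0.4·0.263889 + 0.4·0.361748 + 0.2·0.0227501 = 0.254805.

0.2548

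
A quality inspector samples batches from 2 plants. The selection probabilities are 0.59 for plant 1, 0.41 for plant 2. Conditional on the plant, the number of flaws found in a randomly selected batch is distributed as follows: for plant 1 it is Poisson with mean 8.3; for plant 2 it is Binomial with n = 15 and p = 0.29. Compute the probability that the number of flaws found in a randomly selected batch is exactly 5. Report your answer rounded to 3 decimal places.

Conditional on each plant, P(X = 5): 1: 0.0815765; 2: 0.200507.
By total probability, P(X = 5) = 0.59·0.0815765 + 0.41·0.200507 = 0.130338.

0.130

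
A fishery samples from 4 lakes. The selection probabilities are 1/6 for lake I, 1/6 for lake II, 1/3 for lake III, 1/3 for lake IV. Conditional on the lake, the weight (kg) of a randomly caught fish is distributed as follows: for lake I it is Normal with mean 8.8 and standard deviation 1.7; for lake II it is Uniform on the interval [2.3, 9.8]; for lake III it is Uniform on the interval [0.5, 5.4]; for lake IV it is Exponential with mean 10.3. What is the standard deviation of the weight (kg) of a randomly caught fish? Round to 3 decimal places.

6.861

Per component, I: μ=8.8, E[X²]=80.33; II: μ=6.05, E[X²]=41.29; III: μ=2.95, E[X²]=10.7033; IV: μ=10.3, E[X²]=212.18.
E[X] = 0.166667·8.8 + 0.166667·6.05 + 0.333333·2.95 + 0.333333·10.3 = 6.89167.
E[X²] = 0.166667·80.33 + 0.166667·41.29 + 0.333333·10.7033 + 0.333333·212.18 = 94.5644.
Var(X) = E[X²] − (E[X])² = 94.5644 − 47.4951 = 47.0694.
SD(X) = √47.0694 = 6.86071.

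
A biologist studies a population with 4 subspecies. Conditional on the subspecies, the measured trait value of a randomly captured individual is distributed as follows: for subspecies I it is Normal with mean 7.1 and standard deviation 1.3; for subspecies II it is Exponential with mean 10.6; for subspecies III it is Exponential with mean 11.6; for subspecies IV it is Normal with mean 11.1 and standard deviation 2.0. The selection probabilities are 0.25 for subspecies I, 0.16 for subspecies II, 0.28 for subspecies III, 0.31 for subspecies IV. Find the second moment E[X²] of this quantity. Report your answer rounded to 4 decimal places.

163.7689

For each component E[X²] = Var + (mean)², giving I: 52.1; II: 224.72; III: 269.12; IV: 127.21.
Overall E[X²] = 0.25·52.1 + 0.16·224.72 + 0.28·269.12 + 0.31·127.21 = 163.769.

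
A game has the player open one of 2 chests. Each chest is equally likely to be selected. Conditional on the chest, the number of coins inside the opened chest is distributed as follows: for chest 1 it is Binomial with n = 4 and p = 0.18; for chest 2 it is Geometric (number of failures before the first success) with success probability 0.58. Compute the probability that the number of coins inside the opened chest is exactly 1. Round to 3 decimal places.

Conditional on each chest, P(X = 1): 1: 0.396985; 2: 0.2436.
By total probability, P(X = 1) = 0.5·0.396985 + 0.5·0.2436 = 0.320292.

0.320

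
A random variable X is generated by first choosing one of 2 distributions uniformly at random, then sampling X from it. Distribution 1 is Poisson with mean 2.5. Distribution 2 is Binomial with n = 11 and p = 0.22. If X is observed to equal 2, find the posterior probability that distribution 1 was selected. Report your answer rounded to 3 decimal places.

0.474

Likelihoods P(X=2 | ·): 1: 0.256516; 2: 0.284485.
Posterior ∝ prior × likelihood. Numerator for 1: 0.5·0.256516 = 0.128258.
Normalizing constant: 0.5·0.256516 + 0.5·0.284485 = 0.2705.
P(1 | observation) = 0.128258 / 0.2705 = 0.47415.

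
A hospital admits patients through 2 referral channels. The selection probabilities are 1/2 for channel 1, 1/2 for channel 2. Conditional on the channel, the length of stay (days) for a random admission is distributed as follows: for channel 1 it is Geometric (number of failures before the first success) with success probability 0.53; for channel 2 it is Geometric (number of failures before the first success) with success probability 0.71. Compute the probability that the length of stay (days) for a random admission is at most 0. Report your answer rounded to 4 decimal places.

Conditional on each channel, P(X ≤ 0): 1: 0.53; 2: 0.71.
By total probability, P(X ≤ 0) = 0.5·0.53 + 0.5·0.71 = 0.62.

0.6200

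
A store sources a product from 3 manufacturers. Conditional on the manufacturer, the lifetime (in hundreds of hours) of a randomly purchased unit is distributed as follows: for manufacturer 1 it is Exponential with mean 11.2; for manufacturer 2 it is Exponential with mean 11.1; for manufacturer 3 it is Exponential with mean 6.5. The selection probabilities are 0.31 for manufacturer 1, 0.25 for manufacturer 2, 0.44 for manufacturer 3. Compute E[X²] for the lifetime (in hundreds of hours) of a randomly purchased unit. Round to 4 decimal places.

For each component E[X²] = Var + (mean)², giving 1: 250.88; 2: 246.42; 3: 84.5.
Overall E[X²] = 0.31·250.88 + 0.25·246.42 + 0.44·84.5 = 176.558.

176.5578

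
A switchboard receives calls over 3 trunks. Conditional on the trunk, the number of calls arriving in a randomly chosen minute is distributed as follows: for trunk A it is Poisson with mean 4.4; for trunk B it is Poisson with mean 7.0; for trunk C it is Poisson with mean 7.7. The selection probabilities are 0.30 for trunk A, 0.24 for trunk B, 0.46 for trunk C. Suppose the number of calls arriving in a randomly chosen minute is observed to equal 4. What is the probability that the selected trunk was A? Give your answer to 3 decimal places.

Likelihoods P(X=4 | ·): A: 0.191736; B: 0.0912262; C: 0.0663261.
Posterior ∝ prior × likelihood. Numerator for A: 0.3·0.191736 = 0.0575208.
Normalizing constant: 0.3·0.191736 + 0.24·0.0912262 + 0.46·0.0663261 = 0.109925.
P(A | observation) = 0.0575208 / 0.109925 = 0.523273.

0.523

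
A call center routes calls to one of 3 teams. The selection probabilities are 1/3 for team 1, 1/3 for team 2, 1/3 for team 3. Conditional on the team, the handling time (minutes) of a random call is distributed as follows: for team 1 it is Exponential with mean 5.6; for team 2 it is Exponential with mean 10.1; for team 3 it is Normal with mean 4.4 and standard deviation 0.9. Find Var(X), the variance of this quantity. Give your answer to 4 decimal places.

50.7467

Per component, 1: μ=5.6, E[X²]=62.72; 2: μ=10.1, E[X²]=204.02; 3: μ=4.4, E[X²]=20.17.
E[X] = 0.333333·5.6 + 0.333333·10.1 + 0.333333·4.4 = 6.7.
E[X²] = 0.333333·62.72 + 0.333333·204.02 + 0.333333·20.17 = 95.6367.
Var(X) = E[X²] − (E[X])² = 95.6367 − 44.89 = 50.7467.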